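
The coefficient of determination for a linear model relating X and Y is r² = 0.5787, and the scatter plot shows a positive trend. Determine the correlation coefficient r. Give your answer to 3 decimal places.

|r| = √0.5787 = 0.761
The association is positive, so r = 0.761.

0.761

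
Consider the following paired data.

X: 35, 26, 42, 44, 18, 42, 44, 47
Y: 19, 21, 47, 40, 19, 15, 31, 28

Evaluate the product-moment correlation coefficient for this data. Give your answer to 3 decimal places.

0.497

n = 8, ΣX = 298, ΣY = 220, ΣX² = 11834, ΣY² = 6942, ΣXY = 8597
nΣXY − ΣXΣY = 68776 − 65560 = 3216
nΣX² − (ΣX)² = 94672 − 88804 = 5868; nΣY² − (ΣY)² = 55536 − 48400 = 7136
r = 3216 / √(5868 × 7136) = 3216 / 6471.0160 ≈ 0.497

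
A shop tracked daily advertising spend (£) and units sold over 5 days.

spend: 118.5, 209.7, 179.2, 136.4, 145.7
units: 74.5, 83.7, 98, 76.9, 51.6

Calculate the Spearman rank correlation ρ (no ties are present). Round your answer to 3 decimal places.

Rank spend: 1, 5, 4, 2, 3
Rank units: 2, 4, 5, 3, 1
d = rank(spend) − rank(units): -1, 1, -1, -1, 2; Σd² = 8
ρ = 1 − 6Σd² / [n(n²−1)] = 1 − 6×8 / (5×24) = 1 − 48/120 ≈ 0.600

0.600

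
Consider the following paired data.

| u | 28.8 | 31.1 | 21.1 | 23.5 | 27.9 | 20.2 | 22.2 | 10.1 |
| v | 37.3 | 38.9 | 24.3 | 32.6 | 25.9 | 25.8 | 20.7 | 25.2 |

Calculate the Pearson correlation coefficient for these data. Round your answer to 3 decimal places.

n = 8, Σu = 184.9, Σv = 230.7, Σu² = 4575.41, Σv² = 6957.73, Σuv = 5520.69
nΣuv − ΣuΣv = 44165.52 − 42656.43 = 1509.09
nΣu² − (Σu)² = 36603.28 − 34188.01 = 2415.27; nΣv² − (Σv)² = 55661.84 − 53222.49 = 2439.35
r = 1509.09 / √(2415.27 × 2439.35) = 1509.09 / 2427.2801 ≈ 0.622

0.622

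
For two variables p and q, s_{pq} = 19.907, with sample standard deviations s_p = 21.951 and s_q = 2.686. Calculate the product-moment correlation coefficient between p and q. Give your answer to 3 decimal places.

0.338

r = Cov(p,q) / (s_p · s_q) = 19.907 / (21.951 × 2.686)
  = 19.907 / 58.9604 ≈ 0.338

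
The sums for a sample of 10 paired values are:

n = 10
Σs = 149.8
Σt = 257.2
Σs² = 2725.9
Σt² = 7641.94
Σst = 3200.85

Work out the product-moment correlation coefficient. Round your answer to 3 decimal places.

-0.927

r = (nΣst − ΣsΣt) / √[(nΣs² − (Σs)²)(nΣt² − (Σt)²)]
Numerator: 10×3200.85 − 149.8×257.2 = -6520.06
Denominator: √[(27259 − 22440.04)(76419.4 − 66151.84)] = √[4818.96 × 10267.56] = 7034.1283
r = -6520.06 / 7034.1283 ≈ -0.927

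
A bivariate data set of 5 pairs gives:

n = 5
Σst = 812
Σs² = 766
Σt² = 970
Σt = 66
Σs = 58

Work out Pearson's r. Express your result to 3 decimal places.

0.484

r = (nΣst − ΣsΣt) / √[(nΣs² − (Σs)²)(nΣt² − (Σt)²)]
Numerator: 5×812 − 58×66 = 232
Denominator: √[(3830 − 3364)(4850 − 4356)] = √[466 × 494] = 479.7958
r = 232 / 479.7958 ≈ 0.484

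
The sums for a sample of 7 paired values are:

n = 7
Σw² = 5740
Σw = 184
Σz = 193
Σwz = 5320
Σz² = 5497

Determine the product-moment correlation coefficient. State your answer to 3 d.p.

r = (nΣwz − ΣwΣz) / √[(nΣw² − (Σw)²)(nΣz² − (Σz)²)]
Numerator: 7×5320 − 184×193 = 1728
Denominator: √[(40180 − 33856)(38479 − 37249)] = √[6324 × 1230] = 2788.9998
r = 1728 / 2788.9998 ≈ 0.620

0.620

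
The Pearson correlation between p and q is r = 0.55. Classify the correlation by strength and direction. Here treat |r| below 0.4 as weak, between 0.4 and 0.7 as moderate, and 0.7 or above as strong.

moderate positive

r = 0.55 > 0 so the relationship is positive.
|r| = 0.55, which falls in the moderate range.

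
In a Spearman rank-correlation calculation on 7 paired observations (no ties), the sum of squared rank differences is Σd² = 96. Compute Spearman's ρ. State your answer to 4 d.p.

-0.7143

ρ = 1 − 6Σd² / [n(n²−1)] = 1 − 6×96 / (7×48)
  = 1 − 576/336 = 1 − 1.71429 ≈ -0.7143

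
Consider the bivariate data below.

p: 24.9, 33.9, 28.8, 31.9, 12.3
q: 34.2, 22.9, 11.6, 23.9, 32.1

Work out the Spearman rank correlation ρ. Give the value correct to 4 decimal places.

-0.6000

Rank p: 2, 5, 3, 4, 1
Rank q: 5, 2, 1, 3, 4
d = rank(p) − rank(q): -3, 3, 2, 1, -3; Σd² = 32
ρ = 1 − 6Σd² / [n(n²−1)] = 1 − 6×32 / (5×24) = 1 − 192/120 ≈ -0.6000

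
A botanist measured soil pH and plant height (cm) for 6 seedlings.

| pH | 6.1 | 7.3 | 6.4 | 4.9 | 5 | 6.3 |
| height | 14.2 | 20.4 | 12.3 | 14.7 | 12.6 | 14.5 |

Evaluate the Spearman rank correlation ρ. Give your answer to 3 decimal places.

Rank pH: 3, 6, 5, 1, 2, 4
Rank height: 3, 6, 1, 5, 2, 4
d = rank(pH) − rank(height): 0, 0, 4, -4, 0, 0; Σd² = 32
ρ = 1 − 6Σd² / [n(n²−1)] = 1 − 6×32 / (6×35) = 1 − 192/210 ≈ 0.086

0.086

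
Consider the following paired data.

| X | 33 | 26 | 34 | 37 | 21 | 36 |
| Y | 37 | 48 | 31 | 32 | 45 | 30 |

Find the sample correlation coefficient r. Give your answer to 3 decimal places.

-0.901

n = 6, ΣX = 187, ΣY = 223, ΣX² = 6027, ΣY² = 8583, ΣXY = 6732
nΣXY − ΣXΣY = 40392 − 41701 = -1309
nΣX² − (ΣX)² = 36162 − 34969 = 1193; nΣY² − (ΣY)² = 51498 − 49729 = 1769
r = -1309 / √(1193 × 1769) = -1309 / 1452.7274 ≈ -0.901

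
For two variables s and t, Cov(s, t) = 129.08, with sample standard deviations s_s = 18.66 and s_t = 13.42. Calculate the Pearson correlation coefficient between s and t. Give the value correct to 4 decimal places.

r = Cov(s,t) / (s_s · s_t) = 129.08 / (18.66 × 13.42)
  = 129.08 / 250.4172 ≈ 0.5155

0.5155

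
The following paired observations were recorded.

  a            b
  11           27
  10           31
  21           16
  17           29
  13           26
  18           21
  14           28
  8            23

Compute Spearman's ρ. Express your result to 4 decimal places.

Rank a: 3, 2, 8, 6, 4, 7, 5, 1
Rank b: 5, 8, 1, 7, 4, 2, 6, 3
d = rank(a) − rank(b): -2, -6, 7, -1, 0, 5, -1, -2; Σd² = 120
ρ = 1 − 6Σd² / [n(n²−1)] = 1 − 6×120 / (8×63) = 1 − 720/504 ≈ -0.4286

-0.4286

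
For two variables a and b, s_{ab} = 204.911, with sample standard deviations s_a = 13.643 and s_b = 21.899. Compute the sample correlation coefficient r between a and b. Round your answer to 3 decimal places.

r = Cov(a,b) / (s_a · s_b) = 204.911 / (13.643 × 21.899)
  = 204.911 / 298.7681 ≈ 0.686

0.686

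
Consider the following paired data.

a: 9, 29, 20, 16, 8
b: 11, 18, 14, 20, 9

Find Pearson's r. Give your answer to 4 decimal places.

n = 5, Σa = 82, Σb = 72, Σa² = 1642, Σb² = 1122, Σab = 1293
nΣab − ΣaΣb = 6465 − 5904 = 561
nΣa² − (Σa)² = 8210 − 6724 = 1486; nΣb² − (Σb)² = 5610 − 5184 = 426
r = 561 / √(1486 × 426) = 561 / 795.6356 ≈ 0.7051

0.7051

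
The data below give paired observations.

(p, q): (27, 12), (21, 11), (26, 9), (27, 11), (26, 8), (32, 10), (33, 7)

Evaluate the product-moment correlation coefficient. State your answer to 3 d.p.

n = 7, Σp = 192, Σq = 68, Σp² = 5364, Σq² = 680, Σpq = 1845
nΣpq − ΣpΣq = 12915 − 13056 = -141
nΣp² − (Σp)² = 37548 − 36864 = 684; nΣq² − (Σq)² = 4760 − 4624 = 136
r = -141 / √(684 × 136) = -141 / 304.9984 ≈ -0.462

-0.462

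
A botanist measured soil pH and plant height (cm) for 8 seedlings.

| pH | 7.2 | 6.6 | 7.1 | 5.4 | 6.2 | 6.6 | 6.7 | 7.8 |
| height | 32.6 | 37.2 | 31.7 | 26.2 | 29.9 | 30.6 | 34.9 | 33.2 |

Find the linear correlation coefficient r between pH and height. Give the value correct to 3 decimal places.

n = 8, Σx = 53.6, Σy = 256.3, Σx² = 362.7, Σy² = 8288.55, Σxy = 1726.92
nΣxy − ΣxΣy = 13815.36 − 13737.68 = 77.68
nΣx² − (Σx)² = 2901.6 − 2872.96 = 28.64; nΣy² − (Σy)² = 66308.4 − 65689.69 = 618.71
r = 77.68 / √(28.64 × 618.71) = 77.68 / 133.1159 ≈ 0.584

0.584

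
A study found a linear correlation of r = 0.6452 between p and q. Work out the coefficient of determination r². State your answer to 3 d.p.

0.416

r² = (0.6452)² = 0.416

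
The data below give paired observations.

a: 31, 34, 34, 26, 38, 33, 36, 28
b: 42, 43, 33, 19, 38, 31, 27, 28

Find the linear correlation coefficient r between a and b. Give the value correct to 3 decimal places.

n = 8, Σa = 260, Σb = 261, Σa² = 8562, Σb² = 8981, Σab = 8603
nΣab − ΣaΣb = 68824 − 67860 = 964
nΣa² − (Σa)² = 68496 − 67600 = 896; nΣb² − (Σb)² = 71848 − 68121 = 3727
r = 964 / √(896 × 3727) = 964 / 1827.4003 ≈ 0.528

0.528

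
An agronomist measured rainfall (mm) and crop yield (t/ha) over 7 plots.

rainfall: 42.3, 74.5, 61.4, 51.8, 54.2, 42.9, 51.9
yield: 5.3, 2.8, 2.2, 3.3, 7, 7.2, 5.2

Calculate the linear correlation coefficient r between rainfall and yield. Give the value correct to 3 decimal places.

n = 7, Σx = 379, Σy = 33, Σx² = 21264.4, Σy² = 179.54, Σxy = 1696.97
nΣxy − ΣxΣy = 11878.79 − 12507 = -628.21
nΣx² − (Σx)² = 148850.8 − 143641 = 5209.8; nΣy² − (Σy)² = 1256.78 − 1089 = 167.78
r = -628.21 / √(5209.8 × 167.78) = -628.21 / 934.9333 ≈ -0.672

-0.672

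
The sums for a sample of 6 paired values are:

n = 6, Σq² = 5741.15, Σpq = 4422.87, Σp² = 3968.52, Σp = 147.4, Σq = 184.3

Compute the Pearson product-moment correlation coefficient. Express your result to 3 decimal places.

-0.628

r = (nΣpq − ΣpΣq) / √[(nΣp² − (Σp)²)(nΣq² − (Σq)²)]
Numerator: 6×4422.87 − 147.4×184.3 = -628.6
Denominator: √[(23811.12 − 21726.76)(34446.9 − 33966.49)] = √[2084.36 × 480.41] = 1000.6735
r = -628.6 / 1000.6735 ≈ -0.628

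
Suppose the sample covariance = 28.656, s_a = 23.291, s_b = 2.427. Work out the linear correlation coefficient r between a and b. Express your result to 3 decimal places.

0.507

r = Cov(a,b) / (s_a · s_b) = 28.656 / (23.291 × 2.427)
  = 28.656 / 56.5273 ≈ 0.507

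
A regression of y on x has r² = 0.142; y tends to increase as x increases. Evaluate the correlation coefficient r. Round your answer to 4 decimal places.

|r| = √0.142 = 0.3768
The association is positive, so r = 0.3768.

0.3768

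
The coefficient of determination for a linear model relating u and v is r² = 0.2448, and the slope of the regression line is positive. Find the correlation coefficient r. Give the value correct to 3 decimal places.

|r| = √0.2448 = 0.495
The association is positive, so r = 0.495.

0.495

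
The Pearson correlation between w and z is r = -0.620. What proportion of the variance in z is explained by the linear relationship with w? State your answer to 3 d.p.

r² = (-0.620)² = 0.384

0.384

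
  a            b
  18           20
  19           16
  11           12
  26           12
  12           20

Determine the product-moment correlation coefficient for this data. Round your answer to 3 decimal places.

n = 5, Σa = 86, Σb = 80, Σa² = 1626, Σb² = 1344, Σab = 1348
nΣab − ΣaΣb = 6740 − 6880 = -140
nΣa² − (Σa)² = 8130 − 7396 = 734; nΣb² − (Σb)² = 6720 − 6400 = 320
r = -140 / √(734 × 320) = -140 / 484.6442 ≈ -0.289

-0.289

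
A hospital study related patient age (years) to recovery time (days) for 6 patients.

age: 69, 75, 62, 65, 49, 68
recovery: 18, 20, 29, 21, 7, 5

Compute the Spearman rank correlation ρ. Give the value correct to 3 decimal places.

-0.086

Rank age: 5, 6, 2, 3, 1, 4
Rank recovery: 3, 4, 6, 5, 2, 1
d = rank(age) − rank(recovery): 2, 2, -4, -2, -1, 3; Σd² = 38
ρ = 1 − 6Σd² / [n(n²−1)] = 1 − 6×38 / (6×35) = 1 − 228/210 ≈ -0.086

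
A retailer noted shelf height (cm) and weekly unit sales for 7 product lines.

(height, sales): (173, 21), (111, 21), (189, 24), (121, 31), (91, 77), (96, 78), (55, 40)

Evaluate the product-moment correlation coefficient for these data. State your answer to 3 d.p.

-0.549

n = 7, Σx = 836, Σy = 292, Σx² = 113134, Σy² = 16032, Σxy = 30946
nΣxy − ΣxΣy = 216622 − 244112 = -27490
nΣx² − (Σx)² = 791938 − 698896 = 93042; nΣy² − (Σy)² = 112224 − 85264 = 26960
r = -27490 / √(93042 × 26960) = -27490 / 50084.0526 ≈ -0.549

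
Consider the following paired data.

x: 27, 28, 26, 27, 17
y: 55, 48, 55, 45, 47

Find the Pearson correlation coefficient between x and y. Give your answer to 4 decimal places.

n = 5, Σx = 125, Σy = 250, Σx² = 3207, Σy² = 12588, Σxy = 6273
nΣxy − ΣxΣy = 31365 − 31250 = 115
nΣx² − (Σx)² = 16035 − 15625 = 410; nΣy² − (Σy)² = 62940 − 62500 = 440
r = 115 / √(410 × 440) = 115 / 424.7352 ≈ 0.2708

0.2708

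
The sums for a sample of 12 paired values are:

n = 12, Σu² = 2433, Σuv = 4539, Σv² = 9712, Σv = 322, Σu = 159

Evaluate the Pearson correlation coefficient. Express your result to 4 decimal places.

0.4609

r = (nΣuv − ΣuΣv) / √[(nΣu² − (Σu)²)(nΣv² − (Σv)²)]
Numerator: 12×4539 − 159×322 = 3270
Denominator: √[(29196 − 25281)(116544 − 103684)] = √[3915 × 12860] = 7095.5549
r = 3270 / 7095.5549 ≈ 0.4609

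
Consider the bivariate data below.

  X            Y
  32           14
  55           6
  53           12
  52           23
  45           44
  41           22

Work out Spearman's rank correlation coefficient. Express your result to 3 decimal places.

Rank X: 1, 6, 5, 4, 3, 2
Rank Y: 3, 1, 2, 5, 6, 4
d = rank(X) − rank(Y): -2, 5, 3, -1, -3, -2; Σd² = 52
ρ = 1 − 6Σd² / [n(n²−1)] = 1 − 6×52 / (6×35) = 1 − 312/210 ≈ -0.486

-0.486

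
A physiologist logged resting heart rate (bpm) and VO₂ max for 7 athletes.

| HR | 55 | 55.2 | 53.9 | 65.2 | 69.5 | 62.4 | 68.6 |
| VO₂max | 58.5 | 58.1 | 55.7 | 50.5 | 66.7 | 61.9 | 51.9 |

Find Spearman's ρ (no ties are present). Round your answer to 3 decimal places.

Rank HR: 2, 3, 1, 5, 7, 4, 6
Rank VO₂max: 5, 4, 3, 1, 7, 6, 2
d = rank(HR) − rank(VO₂max): -3, -1, -2, 4, 0, -2, 4; Σd² = 50
ρ = 1 − 6Σd² / [n(n²−1)] = 1 − 6×50 / (7×48) = 1 − 300/336 ≈ 0.107

0.107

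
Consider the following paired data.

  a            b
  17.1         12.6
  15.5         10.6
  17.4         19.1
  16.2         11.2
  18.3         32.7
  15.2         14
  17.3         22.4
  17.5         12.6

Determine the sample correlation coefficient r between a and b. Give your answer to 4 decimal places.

n = 8, Σa = 134.5, Σb = 135.2, Σa² = 2269.33, Σb² = 2687.18, Σab = 2312.77
nΣab − ΣaΣb = 18502.16 − 18184.4 = 317.76
nΣa² − (Σa)² = 18154.64 − 18090.25 = 64.39; nΣb² − (Σb)² = 21497.44 − 18279.04 = 3218.4
r = 317.76 / √(64.39 × 3218.4) = 317.76 / 455.2283 ≈ 0.6980

0.6980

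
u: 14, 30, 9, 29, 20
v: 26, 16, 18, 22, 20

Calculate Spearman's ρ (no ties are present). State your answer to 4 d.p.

Rank u: 2, 5, 1, 4, 3
Rank v: 5, 1, 2, 4, 3
d = rank(u) − rank(v): -3, 4, -1, 0, 0; Σd² = 26
ρ = 1 − 6Σd² / [n(n²−1)] = 1 − 6×26 / (5×24) = 1 − 156/120 ≈ -0.3000

-0.3000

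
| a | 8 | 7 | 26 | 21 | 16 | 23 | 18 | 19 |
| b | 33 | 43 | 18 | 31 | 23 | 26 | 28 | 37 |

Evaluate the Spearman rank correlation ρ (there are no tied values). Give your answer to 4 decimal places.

-0.6190

Rank a: 2, 1, 8, 6, 3, 7, 4, 5
Rank b: 6, 8, 1, 5, 2, 3, 4, 7
d = rank(a) − rank(b): -4, -7, 7, 1, 1, 4, 0, -2; Σd² = 136
ρ = 1 − 6Σd² / [n(n²−1)] = 1 − 6×136 / (8×63) = 1 − 816/504 ≈ -0.6190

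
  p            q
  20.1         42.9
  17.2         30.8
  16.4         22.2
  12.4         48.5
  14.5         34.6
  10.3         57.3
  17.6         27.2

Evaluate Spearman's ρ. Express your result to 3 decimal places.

-0.536

Rank p: 7, 5, 4, 2, 3, 1, 6
Rank q: 5, 3, 1, 6, 4, 7, 2
d = rank(p) − rank(q): 2, 2, 3, -4, -1, -6, 4; Σd² = 86
ρ = 1 − 6Σd² / [n(n²−1)] = 1 − 6×86 / (7×48) = 1 − 516/336 ≈ -0.536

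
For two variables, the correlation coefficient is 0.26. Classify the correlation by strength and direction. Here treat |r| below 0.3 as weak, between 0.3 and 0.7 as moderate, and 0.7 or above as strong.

r = 0.26 > 0 so the relationship is positive.
|r| = 0.26, which falls in the weak range.

weak positive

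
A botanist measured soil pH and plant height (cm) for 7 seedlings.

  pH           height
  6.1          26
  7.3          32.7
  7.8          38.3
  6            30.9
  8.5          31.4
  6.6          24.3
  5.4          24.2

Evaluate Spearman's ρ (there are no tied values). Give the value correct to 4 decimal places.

Rank pH: 3, 5, 6, 2, 7, 4, 1
Rank height: 3, 6, 7, 4, 5, 2, 1
d = rank(pH) − rank(height): 0, -1, -1, -2, 2, 2, 0; Σd² = 14
ρ = 1 − 6Σd² / [n(n²−1)] = 1 − 6×14 / (7×48) = 1 − 84/336 ≈ 0.7500

0.7500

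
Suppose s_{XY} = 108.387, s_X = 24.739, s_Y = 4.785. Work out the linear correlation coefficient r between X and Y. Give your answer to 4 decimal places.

r = Cov(X,Y) / (s_X · s_Y) = 108.387 / (24.739 × 4.785)
  = 108.387 / 118.3761 ≈ 0.9156

0.9156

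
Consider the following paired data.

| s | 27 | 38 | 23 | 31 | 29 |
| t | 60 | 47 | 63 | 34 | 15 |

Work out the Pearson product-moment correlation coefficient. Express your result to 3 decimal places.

-0.315

n = 5, Σs = 148, Σt = 219, Σs² = 4504, Σt² = 11159, Σst = 6344
nΣst − ΣsΣt = 31720 − 32412 = -692
nΣs² − (Σs)² = 22520 − 21904 = 616; nΣt² − (Σt)² = 55795 − 47961 = 7834
r = -692 / √(616 × 7834) = -692 / 2196.7576 ≈ -0.315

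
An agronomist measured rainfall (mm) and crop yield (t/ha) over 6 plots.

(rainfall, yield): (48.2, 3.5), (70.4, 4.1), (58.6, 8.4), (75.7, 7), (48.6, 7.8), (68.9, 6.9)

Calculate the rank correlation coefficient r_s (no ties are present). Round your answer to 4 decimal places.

Rank rainfall: 1, 5, 3, 6, 2, 4
Rank yield: 1, 2, 6, 4, 5, 3
d = rank(rainfall) − rank(yield): 0, 3, -3, 2, -3, 1; Σd² = 32
ρ = 1 − 6Σd² / [n(n²−1)] = 1 − 6×32 / (6×35) = 1 − 192/210 ≈ 0.0857

0.0857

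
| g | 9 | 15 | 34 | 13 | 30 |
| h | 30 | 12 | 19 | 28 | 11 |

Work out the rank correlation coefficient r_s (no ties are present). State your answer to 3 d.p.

-0.700

Rank g: 1, 3, 5, 2, 4
Rank h: 5, 2, 3, 4, 1
d = rank(g) − rank(h): -4, 1, 2, -2, 3; Σd² = 34
ρ = 1 − 6Σd² / [n(n²−1)] = 1 − 6×34 / (5×24) = 1 − 204/120 ≈ -0.700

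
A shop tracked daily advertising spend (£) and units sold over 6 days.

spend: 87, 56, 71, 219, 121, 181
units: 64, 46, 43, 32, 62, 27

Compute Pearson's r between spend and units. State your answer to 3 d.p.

-0.605

n = 6, Σx = 735, Σy = 274, Σx² = 111109, Σy² = 13658, Σxy = 30594
nΣxy − ΣxΣy = 183564 − 201390 = -17826
nΣx² − (Σx)² = 666654 − 540225 = 126429; nΣy² − (Σy)² = 81948 − 75076 = 6872
r = -17826 / √(126429 × 6872) = -17826 / 29475.7542 ≈ -0.605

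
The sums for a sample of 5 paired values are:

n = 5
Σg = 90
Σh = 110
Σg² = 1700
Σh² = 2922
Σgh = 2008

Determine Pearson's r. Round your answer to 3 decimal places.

0.140

r = (nΣgh − ΣgΣh) / √[(nΣg² − (Σg)²)(nΣh² − (Σh)²)]
Numerator: 5×2008 − 90×110 = 140
Denominator: √[(8500 − 8100)(14610 − 12100)] = √[400 × 2510] = 1001.9980
r = 140 / 1001.9980 ≈ 0.140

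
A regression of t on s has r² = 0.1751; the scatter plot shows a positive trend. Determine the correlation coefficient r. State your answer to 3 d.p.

0.418

|r| = √0.1751 = 0.418
The association is positive, so r = 0.418.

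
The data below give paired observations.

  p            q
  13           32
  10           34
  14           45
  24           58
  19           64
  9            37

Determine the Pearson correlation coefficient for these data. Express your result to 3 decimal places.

n = 6, Σp = 89, Σq = 270, Σp² = 1483, Σq² = 13034, Σpq = 4327
nΣpq − ΣpΣq = 25962 − 24030 = 1932
nΣp² − (Σp)² = 8898 − 7921 = 977; nΣq² − (Σq)² = 78204 − 72900 = 5304
r = 1932 / √(977 × 5304) = 1932 / 2276.4024 ≈ 0.849

0.849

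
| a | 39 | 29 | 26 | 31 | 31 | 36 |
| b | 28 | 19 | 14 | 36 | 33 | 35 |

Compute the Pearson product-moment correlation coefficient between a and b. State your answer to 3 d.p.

n = 6, Σa = 192, Σb = 165, Σa² = 6256, Σb² = 4951, Σab = 5406
nΣab − ΣaΣb = 32436 − 31680 = 756
nΣa² − (Σa)² = 37536 − 36864 = 672; nΣb² − (Σb)² = 29706 − 27225 = 2481
r = 756 / √(672 × 2481) = 756 / 1291.2134 ≈ 0.585

0.585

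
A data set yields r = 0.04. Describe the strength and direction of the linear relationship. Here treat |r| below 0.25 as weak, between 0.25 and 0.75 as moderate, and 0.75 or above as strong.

weak positive

r = 0.04 > 0 so the relationship is positive.
|r| = 0.04, which falls in the weak range.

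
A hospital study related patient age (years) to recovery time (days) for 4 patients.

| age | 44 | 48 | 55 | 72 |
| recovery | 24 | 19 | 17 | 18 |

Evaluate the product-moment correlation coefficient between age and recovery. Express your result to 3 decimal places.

n = 4, Σx = 219, Σy = 78, Σx² = 12449, Σy² = 1550, Σxy = 4199
nΣxy − ΣxΣy = 16796 − 17082 = -286
nΣx² − (Σx)² = 49796 − 47961 = 1835; nΣy² − (Σy)² = 6200 − 6084 = 116
r = -286 / √(1835 × 116) = -286 / 461.3675 ≈ -0.620

-0.620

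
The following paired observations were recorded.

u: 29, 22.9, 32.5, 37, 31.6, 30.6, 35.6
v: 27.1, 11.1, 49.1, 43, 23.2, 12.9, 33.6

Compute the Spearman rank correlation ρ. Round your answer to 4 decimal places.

Rank u: 2, 1, 5, 7, 4, 3, 6
Rank v: 4, 1, 7, 6, 3, 2, 5
d = rank(u) − rank(v): -2, 0, -2, 1, 1, 1, 1; Σd² = 12
ρ = 1 − 6Σd² / [n(n²−1)] = 1 − 6×12 / (7×48) = 1 − 72/336 ≈ 0.7857

0.7857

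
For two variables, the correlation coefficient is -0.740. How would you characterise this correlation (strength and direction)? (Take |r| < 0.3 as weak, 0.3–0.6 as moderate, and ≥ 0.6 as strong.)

strong negative

r = -0.740 < 0 so the relationship is negative.
|r| = 0.740, which falls in the strong range.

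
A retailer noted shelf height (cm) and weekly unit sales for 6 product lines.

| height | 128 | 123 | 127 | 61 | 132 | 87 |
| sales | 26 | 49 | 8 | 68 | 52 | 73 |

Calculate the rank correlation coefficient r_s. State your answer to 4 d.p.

-0.5429

Rank height: 5, 3, 4, 1, 6, 2
Rank sales: 2, 3, 1, 5, 4, 6
d = rank(height) − rank(sales): 3, 0, 3, -4, 2, -4; Σd² = 54
ρ = 1 − 6Σd² / [n(n²−1)] = 1 − 6×54 / (6×35) = 1 − 324/210 ≈ -0.5429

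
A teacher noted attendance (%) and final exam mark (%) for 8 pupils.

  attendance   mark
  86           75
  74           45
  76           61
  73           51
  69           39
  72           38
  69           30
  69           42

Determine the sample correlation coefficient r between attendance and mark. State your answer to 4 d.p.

0.9248

n = 8, Σx = 588, Σy = 381, Σx² = 43444, Σy² = 19601, Σxy = 28534
nΣxy − ΣxΣy = 228272 − 224028 = 4244
nΣx² − (Σx)² = 347552 − 345744 = 1808; nΣy² − (Σy)² = 156808 − 145161 = 11647
r = 4244 / √(1808 × 11647) = 4244 / 4588.8752 ≈ 0.9248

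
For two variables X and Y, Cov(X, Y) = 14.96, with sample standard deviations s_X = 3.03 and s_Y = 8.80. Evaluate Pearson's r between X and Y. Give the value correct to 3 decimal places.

r = Cov(X,Y) / (s_X · s_Y) = 14.96 / (3.03 × 8.80)
  = 14.96 / 26.6640 ≈ 0.561

0.561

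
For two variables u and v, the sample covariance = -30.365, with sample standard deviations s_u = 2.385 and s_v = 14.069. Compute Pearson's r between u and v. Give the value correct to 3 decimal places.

-0.905

r = Cov(u,v) / (s_u · s_v) = -30.365 / (2.385 × 14.069)
  = -30.365 / 33.5546 ≈ -0.905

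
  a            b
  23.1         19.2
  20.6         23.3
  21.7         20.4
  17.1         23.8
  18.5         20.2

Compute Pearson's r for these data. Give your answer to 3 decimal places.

n = 5, Σa = 101, Σb = 106.9, Σa² = 2063.52, Σb² = 2302.17, Σab = 2146.86
nΣab − ΣaΣb = 10734.3 − 10796.9 = -62.6
nΣa² − (Σa)² = 10317.6 − 10201 = 116.6; nΣb² − (Σb)² = 11510.85 − 11427.61 = 83.24
r = -62.6 / √(116.6 × 83.24) = -62.6 / 98.5179 ≈ -0.635

-0.635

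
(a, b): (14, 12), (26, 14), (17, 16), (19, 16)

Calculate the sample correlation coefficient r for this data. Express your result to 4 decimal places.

0.2048

n = 4, Σa = 76, Σb = 58, Σa² = 1522, Σb² = 852, Σab = 1108
nΣab − ΣaΣb = 4432 − 4408 = 24
nΣa² − (Σa)² = 6088 − 5776 = 312; nΣb² − (Σb)² = 3408 − 3364 = 44
r = 24 / √(312 × 44) = 24 / 117.1665 ≈ 0.2048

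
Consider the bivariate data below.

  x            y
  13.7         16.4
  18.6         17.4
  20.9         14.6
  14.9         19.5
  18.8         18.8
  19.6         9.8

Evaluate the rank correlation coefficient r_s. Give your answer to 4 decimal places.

Rank x: 1, 3, 6, 2, 4, 5
Rank y: 3, 4, 2, 6, 5, 1
d = rank(x) − rank(y): -2, -1, 4, -4, -1, 4; Σd² = 54
ρ = 1 − 6Σd² / [n(n²−1)] = 1 − 6×54 / (6×35) = 1 − 324/210 ≈ -0.5429

-0.5429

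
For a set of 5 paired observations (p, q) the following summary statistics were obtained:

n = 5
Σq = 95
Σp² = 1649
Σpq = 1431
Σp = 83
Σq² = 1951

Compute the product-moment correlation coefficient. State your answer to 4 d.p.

-0.7337

r = (nΣpq − ΣpΣq) / √[(nΣp² − (Σp)²)(nΣq² − (Σq)²)]
Numerator: 5×1431 − 83×95 = -730
Denominator: √[(8245 − 6889)(9755 − 9025)] = √[1356 × 730] = 994.9271
r = -730 / 994.9271 ≈ -0.7337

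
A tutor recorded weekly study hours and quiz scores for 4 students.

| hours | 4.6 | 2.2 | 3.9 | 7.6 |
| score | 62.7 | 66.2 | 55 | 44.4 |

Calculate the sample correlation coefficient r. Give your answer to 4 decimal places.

-0.8951

n = 4, Σx = 18.3, Σy = 228.3, Σx² = 98.97, Σy² = 13310.09, Σxy = 986
nΣxy − ΣxΣy = 3944 − 4177.89 = -233.89
nΣx² − (Σx)² = 395.88 − 334.89 = 60.99; nΣy² − (Σy)² = 53240.36 − 52120.89 = 1119.47
r = -233.89 / √(60.99 × 1119.47) = -233.89 / 261.2977 ≈ -0.8951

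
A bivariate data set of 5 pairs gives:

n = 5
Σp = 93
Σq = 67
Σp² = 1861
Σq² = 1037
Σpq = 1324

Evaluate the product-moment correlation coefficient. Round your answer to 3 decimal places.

0.576

r = (nΣpq − ΣpΣq) / √[(nΣp² − (Σp)²)(nΣq² − (Σq)²)]
Numerator: 5×1324 − 93×67 = 389
Denominator: √[(9305 − 8649)(5185 − 4489)] = √[656 × 696] = 675.7041
r = 389 / 675.7041 ≈ 0.576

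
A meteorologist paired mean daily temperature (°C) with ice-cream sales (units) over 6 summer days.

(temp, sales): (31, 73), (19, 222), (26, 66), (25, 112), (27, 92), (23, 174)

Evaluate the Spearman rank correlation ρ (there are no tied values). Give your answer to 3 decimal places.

Rank temp: 6, 1, 4, 3, 5, 2
Rank sales: 2, 6, 1, 4, 3, 5
d = rank(temp) − rank(sales): 4, -5, 3, -1, 2, -3; Σd² = 64
ρ = 1 − 6Σd² / [n(n²−1)] = 1 − 6×64 / (6×35) = 1 − 384/210 ≈ -0.829

-0.829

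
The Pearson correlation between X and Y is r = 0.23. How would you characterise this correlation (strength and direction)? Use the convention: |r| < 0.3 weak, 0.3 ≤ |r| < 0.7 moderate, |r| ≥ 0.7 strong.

r = 0.23 > 0 so the relationship is positive.
|r| = 0.23, which falls in the weak range.

weak positive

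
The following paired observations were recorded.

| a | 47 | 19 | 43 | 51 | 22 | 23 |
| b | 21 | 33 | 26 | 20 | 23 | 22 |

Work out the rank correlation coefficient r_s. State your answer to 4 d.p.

Rank a: 5, 1, 4, 6, 2, 3
Rank b: 2, 6, 5, 1, 4, 3
d = rank(a) − rank(b): 3, -5, -1, 5, -2, 0; Σd² = 64
ρ = 1 − 6Σd² / [n(n²−1)] = 1 − 6×64 / (6×35) = 1 − 384/210 ≈ -0.8286

-0.8286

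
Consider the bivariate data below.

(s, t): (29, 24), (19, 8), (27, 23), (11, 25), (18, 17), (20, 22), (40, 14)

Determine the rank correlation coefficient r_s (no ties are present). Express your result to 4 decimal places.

Rank s: 6, 3, 5, 1, 2, 4, 7
Rank t: 6, 1, 5, 7, 3, 4, 2
d = rank(s) − rank(t): 0, 2, 0, -6, -1, 0, 5; Σd² = 66
ρ = 1 − 6Σd² / [n(n²−1)] = 1 − 6×66 / (7×48) = 1 − 396/336 ≈ -0.1786

-0.1786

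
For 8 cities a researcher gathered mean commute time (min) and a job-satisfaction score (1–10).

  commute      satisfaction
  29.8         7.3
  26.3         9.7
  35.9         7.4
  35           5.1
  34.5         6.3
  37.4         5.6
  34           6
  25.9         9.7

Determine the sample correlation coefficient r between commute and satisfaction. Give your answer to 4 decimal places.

-0.8855

n = 8, Σx = 258.8, Σy = 57.1, Σx² = 8509.36, Σy² = 429.29, Σxy = 1798.83
nΣxy − ΣxΣy = 14390.64 − 14777.48 = -386.84
nΣx² − (Σx)² = 68074.88 − 66977.44 = 1097.44; nΣy² − (Σy)² = 3434.32 − 3260.41 = 173.91
r = -386.84 / √(1097.44 × 173.91) = -386.84 / 436.8705 ≈ -0.8855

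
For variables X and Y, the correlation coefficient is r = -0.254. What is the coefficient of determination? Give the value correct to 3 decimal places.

0.065

r² = (-0.254)² = 0.065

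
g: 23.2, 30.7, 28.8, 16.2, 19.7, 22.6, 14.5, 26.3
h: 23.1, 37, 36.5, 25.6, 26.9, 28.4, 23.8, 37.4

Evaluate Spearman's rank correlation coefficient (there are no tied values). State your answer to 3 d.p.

Rank g: 5, 8, 7, 2, 3, 4, 1, 6
Rank h: 1, 7, 6, 3, 4, 5, 2, 8
d = rank(g) − rank(h): 4, 1, 1, -1, -1, -1, -1, -2; Σd² = 26
ρ = 1 − 6Σd² / [n(n²−1)] = 1 − 6×26 / (8×63) = 1 − 156/504 ≈ 0.690

0.690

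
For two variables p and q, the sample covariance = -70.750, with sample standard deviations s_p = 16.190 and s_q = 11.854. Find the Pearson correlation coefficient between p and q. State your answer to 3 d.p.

-0.369

r = Cov(p,q) / (s_p · s_q) = -70.750 / (16.190 × 11.854)
  = -70.750 / 191.9163 ≈ -0.369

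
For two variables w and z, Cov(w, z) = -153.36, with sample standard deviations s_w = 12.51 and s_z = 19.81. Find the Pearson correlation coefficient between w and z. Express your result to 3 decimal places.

r = Cov(w,z) / (s_w · s_z) = -153.36 / (12.51 × 19.81)
  = -153.36 / 247.8231 ≈ -0.619

-0.619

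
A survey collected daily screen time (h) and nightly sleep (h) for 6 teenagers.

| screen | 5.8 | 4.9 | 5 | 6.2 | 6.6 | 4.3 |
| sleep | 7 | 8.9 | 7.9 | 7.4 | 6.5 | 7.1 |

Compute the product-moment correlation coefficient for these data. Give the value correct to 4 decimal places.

n = 6, Σx = 32.8, Σy = 44.8, Σx² = 183.14, Σy² = 338.04, Σxy = 243.02
nΣxy − ΣxΣy = 1458.12 − 1469.44 = -11.32
nΣx² − (Σx)² = 1098.84 − 1075.84 = 23; nΣy² − (Σy)² = 2028.24 − 2007.04 = 21.2
r = -11.32 / √(23 × 21.2) = -11.32 / 22.0817 ≈ -0.5126

-0.5126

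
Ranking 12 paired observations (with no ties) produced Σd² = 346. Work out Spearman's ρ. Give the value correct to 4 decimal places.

ρ = 1 − 6Σd² / [n(n²−1)] = 1 − 6×346 / (12×143)
  = 1 − 2076/1716 = 1 − 1.20979 ≈ -0.2098

-0.2098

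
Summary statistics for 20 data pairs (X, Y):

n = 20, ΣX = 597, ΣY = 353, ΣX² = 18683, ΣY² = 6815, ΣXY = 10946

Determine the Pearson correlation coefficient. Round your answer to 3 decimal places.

0.576

r = (nΣXY − ΣXΣY) / √[(nΣX² − (ΣX)²)(nΣY² − (ΣY)²)]
Numerator: 20×10946 − 597×353 = 8179
Denominator: √[(373660 − 356409)(136300 − 124609)] = √[17251 × 11691] = 14201.4591
r = 8179 / 14201.4591 ≈ 0.576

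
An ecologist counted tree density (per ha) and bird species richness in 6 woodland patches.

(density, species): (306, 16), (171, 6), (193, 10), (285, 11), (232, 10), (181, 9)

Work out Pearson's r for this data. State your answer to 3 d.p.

0.865

n = 6, Σx = 1368, Σy = 62, Σx² = 327936, Σy² = 694, Σxy = 14936
nΣxy − ΣxΣy = 89616 − 84816 = 4800
nΣx² − (Σx)² = 1967616 − 1871424 = 96192; nΣy² − (Σy)² = 4164 − 3844 = 320
r = 4800 / √(96192 × 320) = 4800 / 5548.1024 ≈ 0.865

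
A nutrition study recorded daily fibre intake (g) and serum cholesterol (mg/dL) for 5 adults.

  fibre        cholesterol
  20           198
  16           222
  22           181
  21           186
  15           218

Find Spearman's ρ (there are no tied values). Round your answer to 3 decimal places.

-0.900

Rank fibre: 3, 2, 5, 4, 1
Rank cholesterol: 3, 5, 1, 2, 4
d = rank(fibre) − rank(cholesterol): 0, -3, 4, 2, -3; Σd² = 38
ρ = 1 − 6Σd² / [n(n²−1)] = 1 − 6×38 / (5×24) = 1 − 228/120 ≈ -0.900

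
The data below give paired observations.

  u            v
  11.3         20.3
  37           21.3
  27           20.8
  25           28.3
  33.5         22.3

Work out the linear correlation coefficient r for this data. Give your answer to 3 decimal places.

n = 5, Σu = 133.8, Σv = 113, Σu² = 3972.94, Σv² = 2596.6, Σuv = 3033.64
nΣuv − ΣuΣv = 15168.2 − 15119.4 = 48.8
nΣu² − (Σu)² = 19864.7 − 17902.44 = 1962.26; nΣv² − (Σv)² = 12983 − 12769 = 214
r = 48.8 / √(1962.26 × 214) = 48.8 / 648.0152 ≈ 0.075

0.075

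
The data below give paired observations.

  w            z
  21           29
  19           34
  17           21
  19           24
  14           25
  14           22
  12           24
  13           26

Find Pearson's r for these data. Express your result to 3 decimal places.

n = 8, Σw = 129, Σz = 205, Σw² = 2157, Σz² = 5375, Σwz = 3352
nΣwz − ΣwΣz = 26816 − 26445 = 371
nΣw² − (Σw)² = 17256 − 16641 = 615; nΣz² − (Σz)² = 43000 − 42025 = 975
r = 371 / √(615 × 975) = 371 / 774.3546 ≈ 0.479

0.479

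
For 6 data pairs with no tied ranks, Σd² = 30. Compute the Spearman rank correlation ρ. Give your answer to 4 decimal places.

ρ = 1 − 6Σd² / [n(n²−1)] = 1 − 6×30 / (6×35)
  = 1 − 180/210 = 1 − 0.85714 ≈ 0.1429

0.1429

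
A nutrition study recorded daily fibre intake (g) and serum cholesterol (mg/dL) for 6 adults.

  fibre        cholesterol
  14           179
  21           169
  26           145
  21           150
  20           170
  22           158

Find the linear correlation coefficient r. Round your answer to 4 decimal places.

n = 6, Σx = 124, Σy = 971, Σx² = 2638, Σy² = 157991, Σxy = 19851
nΣxy − ΣxΣy = 119106 − 120404 = -1298
nΣx² − (Σx)² = 15828 − 15376 = 452; nΣy² − (Σy)² = 947946 − 942841 = 5105
r = -1298 / √(452 × 5105) = -1298 / 1519.0326 ≈ -0.8545

-0.8545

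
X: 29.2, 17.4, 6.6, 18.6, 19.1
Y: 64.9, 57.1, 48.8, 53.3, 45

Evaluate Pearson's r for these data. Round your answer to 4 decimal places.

n = 5, ΣX = 90.9, ΣY = 269.1, ΣX² = 1909.73, ΣY² = 14719.75, ΣXY = 5061.58
nΣXY − ΣXΣY = 25307.9 − 24461.19 = 846.71
nΣX² − (ΣX)² = 9548.65 − 8262.81 = 1285.84; nΣY² − (ΣY)² = 73598.75 − 72414.81 = 1183.94
r = 846.71 / √(1285.84 × 1183.94) = 846.71 / 1233.8385 ≈ 0.6862

0.6862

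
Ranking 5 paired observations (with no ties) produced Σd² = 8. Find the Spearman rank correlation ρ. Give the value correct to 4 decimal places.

0.6000

ρ = 1 − 6Σd² / [n(n²−1)] = 1 − 6×8 / (5×24)
  = 1 − 48/120 = 1 − 0.40000 ≈ 0.6000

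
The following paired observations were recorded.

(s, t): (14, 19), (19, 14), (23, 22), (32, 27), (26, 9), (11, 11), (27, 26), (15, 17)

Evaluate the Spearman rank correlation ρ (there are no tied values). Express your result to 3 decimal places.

0.548

Rank s: 2, 4, 5, 8, 6, 1, 7, 3
Rank t: 5, 3, 6, 8, 1, 2, 7, 4
d = rank(s) − rank(t): -3, 1, -1, 0, 5, -1, 0, -1; Σd² = 38
ρ = 1 − 6Σd² / [n(n²−1)] = 1 − 6×38 / (8×63) = 1 − 228/504 ≈ 0.548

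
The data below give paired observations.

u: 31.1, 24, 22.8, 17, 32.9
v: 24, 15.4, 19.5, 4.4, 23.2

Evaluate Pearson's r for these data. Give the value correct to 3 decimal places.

n = 5, Σu = 127.8, Σv = 86.5, Σu² = 3434.46, Σv² = 1751.01, Σuv = 2398.68
nΣuv − ΣuΣv = 11993.4 − 11054.7 = 938.7
nΣu² − (Σu)² = 17172.3 − 16332.84 = 839.46; nΣv² − (Σv)² = 8755.05 − 7482.25 = 1272.8
r = 938.7 / √(839.46 × 1272.8) = 938.7 / 1033.6657 ≈ 0.908

0.908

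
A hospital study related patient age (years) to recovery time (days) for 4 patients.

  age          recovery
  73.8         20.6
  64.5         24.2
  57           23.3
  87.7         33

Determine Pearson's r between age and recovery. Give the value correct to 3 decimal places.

0.706

n = 4, Σx = 283, Σy = 101.1, Σx² = 20546.98, Σy² = 2641.89, Σxy = 7303.38
nΣxy − ΣxΣy = 29213.52 − 28611.3 = 602.22
nΣx² − (Σx)² = 82187.92 − 80089 = 2098.92; nΣy² − (Σy)² = 10567.56 − 10221.21 = 346.35
r = 602.22 / √(2098.92 × 346.35) = 602.22 / 852.6200 ≈ 0.706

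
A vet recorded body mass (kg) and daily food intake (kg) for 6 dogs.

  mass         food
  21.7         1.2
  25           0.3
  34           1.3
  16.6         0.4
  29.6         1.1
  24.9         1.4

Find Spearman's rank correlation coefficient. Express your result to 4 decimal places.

Rank mass: 2, 4, 6, 1, 5, 3
Rank food: 4, 1, 5, 2, 3, 6
d = rank(mass) − rank(food): -2, 3, 1, -1, 2, -3; Σd² = 28
ρ = 1 − 6Σd² / [n(n²−1)] = 1 − 6×28 / (6×35) = 1 − 168/210 ≈ 0.2000

0.2000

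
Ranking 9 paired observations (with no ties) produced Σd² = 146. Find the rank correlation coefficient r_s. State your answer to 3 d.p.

ρ = 1 − 6Σd² / [n(n²−1)] = 1 − 6×146 / (9×80)
  = 1 − 876/720 = 1 − 1.2167 ≈ -0.217

-0.217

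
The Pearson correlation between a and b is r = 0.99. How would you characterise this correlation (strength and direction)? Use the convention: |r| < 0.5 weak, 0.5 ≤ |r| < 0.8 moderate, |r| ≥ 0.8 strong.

r = 0.99 > 0 so the relationship is positive.
|r| = 0.99, which falls in the strong range.

strong positive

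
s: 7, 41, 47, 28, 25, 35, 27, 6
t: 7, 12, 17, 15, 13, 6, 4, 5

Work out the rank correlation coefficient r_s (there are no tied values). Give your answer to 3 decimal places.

0.524

Rank s: 2, 7, 8, 5, 3, 6, 4, 1
Rank t: 4, 5, 8, 7, 6, 3, 1, 2
d = rank(s) − rank(t): -2, 2, 0, -2, -3, 3, 3, -1; Σd² = 40
ρ = 1 − 6Σd² / [n(n²−1)] = 1 − 6×40 / (8×63) = 1 − 240/504 ≈ 0.524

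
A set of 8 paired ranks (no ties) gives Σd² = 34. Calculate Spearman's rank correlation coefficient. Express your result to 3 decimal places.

0.595

ρ = 1 − 6Σd² / [n(n²−1)] = 1 − 6×34 / (8×63)
  = 1 − 204/504 = 1 − 0.4048 ≈ 0.595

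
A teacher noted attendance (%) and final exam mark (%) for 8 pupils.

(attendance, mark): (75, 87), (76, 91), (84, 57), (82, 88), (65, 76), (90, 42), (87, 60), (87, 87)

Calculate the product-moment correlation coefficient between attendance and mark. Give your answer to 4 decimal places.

n = 8, Σx = 646, Σy = 588, Σx² = 52644, Σy² = 45552, Σxy = 46954
nΣxy − ΣxΣy = 375632 − 379848 = -4216
nΣx² − (Σx)² = 421152 − 417316 = 3836; nΣy² − (Σy)² = 364416 − 345744 = 18672
r = -4216 / √(3836 × 18672) = -4216 / 8463.2022 ≈ -0.4982

-0.4982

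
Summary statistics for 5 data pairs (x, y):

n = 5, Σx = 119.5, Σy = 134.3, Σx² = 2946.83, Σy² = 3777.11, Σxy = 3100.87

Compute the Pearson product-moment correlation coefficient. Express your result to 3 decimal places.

-0.877

r = (nΣxy − ΣxΣy) / √[(nΣx² − (Σx)²)(nΣy² − (Σy)²)]
Numerator: 5×3100.87 − 119.5×134.3 = -544.5
Denominator: √[(14734.15 − 14280.25)(18885.55 − 18036.49)] = √[453.9 × 849.06] = 620.7965
r = -544.5 / 620.7965 ≈ -0.877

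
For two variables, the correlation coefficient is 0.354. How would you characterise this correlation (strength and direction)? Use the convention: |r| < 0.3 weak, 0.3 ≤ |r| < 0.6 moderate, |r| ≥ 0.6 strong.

r = 0.354 > 0 so the relationship is positive.
|r| = 0.354, which falls in the moderate range.

moderate positive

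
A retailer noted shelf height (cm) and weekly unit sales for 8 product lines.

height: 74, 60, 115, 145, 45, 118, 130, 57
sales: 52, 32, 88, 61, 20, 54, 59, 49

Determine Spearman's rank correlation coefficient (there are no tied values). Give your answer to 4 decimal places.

Rank height: 4, 3, 5, 8, 1, 6, 7, 2
Rank sales: 4, 2, 8, 7, 1, 5, 6, 3
d = rank(height) − rank(sales): 0, 1, -3, 1, 0, 1, 1, -1; Σd² = 14
ρ = 1 − 6Σd² / [n(n²−1)] = 1 − 6×14 / (8×63) = 1 − 84/504 ≈ 0.8333

0.8333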